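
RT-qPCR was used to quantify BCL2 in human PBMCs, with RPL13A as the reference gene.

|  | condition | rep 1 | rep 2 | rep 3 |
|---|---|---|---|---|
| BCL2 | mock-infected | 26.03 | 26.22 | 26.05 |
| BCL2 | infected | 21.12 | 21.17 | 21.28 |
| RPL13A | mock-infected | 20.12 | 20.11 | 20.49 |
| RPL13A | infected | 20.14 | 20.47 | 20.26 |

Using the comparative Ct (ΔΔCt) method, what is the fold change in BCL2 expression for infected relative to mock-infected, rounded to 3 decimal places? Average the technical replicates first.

Mean Ct: BCL2 mock-infected 26.100; BCL2 infected 21.190; RPL13A mock-infected 20.240; RPL13A infected 20.290
ΔCt(mock-infected) = 26.100 − 20.240 = 5.860
ΔCt(infected) = 21.190 − 20.290 = 0.900
ΔΔCt = 0.900 − 5.860 = -4.960
Fold change = 2^(−(-4.960)) = 2^4.960 = 31.1250

31.125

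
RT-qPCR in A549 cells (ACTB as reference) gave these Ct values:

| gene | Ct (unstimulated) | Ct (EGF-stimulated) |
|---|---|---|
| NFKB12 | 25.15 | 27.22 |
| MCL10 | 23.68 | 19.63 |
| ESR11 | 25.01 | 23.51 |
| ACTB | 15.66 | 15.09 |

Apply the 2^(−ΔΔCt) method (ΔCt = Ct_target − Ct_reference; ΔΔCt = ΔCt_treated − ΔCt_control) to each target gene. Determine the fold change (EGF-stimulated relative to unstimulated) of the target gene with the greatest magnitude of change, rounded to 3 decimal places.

NFKB12: ΔΔCt = (27.22−15.09) − (25.15−15.66) = 12.13 − 9.49 = 2.64; fold change = 2^-2.64 = 0.160
MCL10: ΔΔCt = (19.63−15.09) − (23.68−15.66) = 4.54 − 8.02 = -3.48; fold change = 2^3.48 = 11.158
ESR11: ΔΔCt = (23.51−15.09) − (25.01−15.66) = 8.42 − 9.35 = -0.93; fold change = 2^0.93 = 1.905
MCL10 has the largest |ΔΔCt| = 3.48.

11.158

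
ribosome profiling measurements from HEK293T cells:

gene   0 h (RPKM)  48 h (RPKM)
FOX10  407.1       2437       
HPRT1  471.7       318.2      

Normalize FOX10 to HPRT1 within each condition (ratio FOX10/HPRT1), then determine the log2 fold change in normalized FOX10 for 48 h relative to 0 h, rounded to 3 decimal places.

FOX10/HPRT1 (0 h) = 407.1 / 471.7 = 0.86305
FOX10/HPRT1 (48 h) = 2437 / 318.2 = 7.6587
Fold change = 7.6587 / 0.86305 = 8.8740
log2(8.8740) = 3.1496

3.150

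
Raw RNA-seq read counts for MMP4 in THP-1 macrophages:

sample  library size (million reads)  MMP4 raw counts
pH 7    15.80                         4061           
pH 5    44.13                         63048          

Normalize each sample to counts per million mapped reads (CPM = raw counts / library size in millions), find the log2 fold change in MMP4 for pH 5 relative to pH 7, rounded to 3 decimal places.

2.475

CPM(pH 7) = 4061 / 15.80 = 257.0253
CPM(pH 5) = 63048 / 44.13 = 1428.6880
Fold change = 1428.6880 / 257.0253 = 5.55855
log2(5.55855) = 2.4747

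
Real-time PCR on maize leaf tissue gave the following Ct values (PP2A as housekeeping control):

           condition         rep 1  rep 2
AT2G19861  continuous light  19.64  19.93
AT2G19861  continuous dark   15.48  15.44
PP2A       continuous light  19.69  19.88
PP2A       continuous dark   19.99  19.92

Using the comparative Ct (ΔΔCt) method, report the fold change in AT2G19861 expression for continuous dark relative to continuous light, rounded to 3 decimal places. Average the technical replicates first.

Mean Ct: AT2G19861 continuous light 19.785; AT2G19861 continuous dark 15.460; PP2A continuous light 19.785; PP2A continuous dark 19.955
ΔCt(continuous light) = 19.785 − 19.785 = 0.000
ΔCt(continuous dark) = 15.460 − 19.955 = -4.495
ΔΔCt = -4.495 − 0.000 = -4.495
Fold change = 2^(−(-4.495)) = 2^4.495 = 22.5491

22.549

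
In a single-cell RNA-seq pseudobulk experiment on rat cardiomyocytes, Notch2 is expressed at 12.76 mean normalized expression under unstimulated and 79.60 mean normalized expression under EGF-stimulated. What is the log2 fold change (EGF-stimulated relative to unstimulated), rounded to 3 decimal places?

Fold change = 79.60 / 12.76 = 6.2382
log2(6.2382) = 2.6411

2.641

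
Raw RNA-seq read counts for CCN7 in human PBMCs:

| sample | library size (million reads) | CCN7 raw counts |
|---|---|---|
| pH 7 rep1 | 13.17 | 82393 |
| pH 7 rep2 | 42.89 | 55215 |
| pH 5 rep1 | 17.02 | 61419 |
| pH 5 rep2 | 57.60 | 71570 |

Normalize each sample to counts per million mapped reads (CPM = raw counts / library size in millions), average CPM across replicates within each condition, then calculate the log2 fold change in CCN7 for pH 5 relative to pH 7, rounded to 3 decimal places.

CPM(pH 7 rep1) = 82393 / 13.17 = 6256.1124
CPM(pH 7 rep2) = 55215 / 42.89 = 1287.3630
CPM(pH 5 rep1) = 61419 / 17.02 = 3608.6369
CPM(pH 5 rep2) = 71570 / 57.60 = 1242.5347
mean CPM(pH 7) = 3771.7377; mean CPM(pH 5) = 2425.5858
Fold change = 2425.5858 / 3771.7377 = 0.64310
log2(0.64310) = -0.6369

-0.637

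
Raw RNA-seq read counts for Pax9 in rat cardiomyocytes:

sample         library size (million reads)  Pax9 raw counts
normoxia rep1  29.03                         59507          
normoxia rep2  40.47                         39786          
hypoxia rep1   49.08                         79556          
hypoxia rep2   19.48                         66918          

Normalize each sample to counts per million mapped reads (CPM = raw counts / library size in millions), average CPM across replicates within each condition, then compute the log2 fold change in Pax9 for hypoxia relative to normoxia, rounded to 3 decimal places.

0.737

CPM(normoxia rep1) = 59507 / 29.03 = 2049.8450
CPM(normoxia rep2) = 39786 / 40.47 = 983.0986
CPM(hypoxia rep1) = 79556 / 49.08 = 1620.9454
CPM(hypoxia rep2) = 66918 / 19.48 = 3435.2156
mean CPM(normoxia) = 1516.4718; mean CPM(hypoxia) = 2528.0805
Fold change = 2528.0805 / 1516.4718 = 1.66708
log2(1.66708) = 0.7373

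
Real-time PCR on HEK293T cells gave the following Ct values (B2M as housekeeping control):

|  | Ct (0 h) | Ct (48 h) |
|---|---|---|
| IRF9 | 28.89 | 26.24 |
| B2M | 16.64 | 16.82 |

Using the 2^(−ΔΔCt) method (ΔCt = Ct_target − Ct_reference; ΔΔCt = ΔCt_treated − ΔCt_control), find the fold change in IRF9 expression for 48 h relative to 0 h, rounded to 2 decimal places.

ΔCt(0 h) = 28.890 − 16.640 = 12.250
ΔCt(48 h) = 26.240 − 16.820 = 9.420
ΔΔCt = 9.420 − 12.250 = -2.830
Fold change = 2^(−(-2.830)) = 2^2.830 = 7.111

7.11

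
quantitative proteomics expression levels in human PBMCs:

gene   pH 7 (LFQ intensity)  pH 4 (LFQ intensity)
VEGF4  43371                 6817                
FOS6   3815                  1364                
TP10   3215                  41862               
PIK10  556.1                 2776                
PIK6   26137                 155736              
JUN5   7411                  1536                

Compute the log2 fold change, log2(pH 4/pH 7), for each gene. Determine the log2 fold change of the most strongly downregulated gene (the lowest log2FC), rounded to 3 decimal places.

-2.670

log2(6817/43371) = -2.670  (VEGF4)
log2(1364/3815) = -1.484  (FOS6)
log2(41862/3215) = 3.703  (TP10)
log2(2776/556.1) = 2.320  (PIK10)
log2(155736/26137) = 2.575  (PIK6)
log2(1536/7411) = -2.270  (JUN5)
VEGF4 is most strongly downregulated.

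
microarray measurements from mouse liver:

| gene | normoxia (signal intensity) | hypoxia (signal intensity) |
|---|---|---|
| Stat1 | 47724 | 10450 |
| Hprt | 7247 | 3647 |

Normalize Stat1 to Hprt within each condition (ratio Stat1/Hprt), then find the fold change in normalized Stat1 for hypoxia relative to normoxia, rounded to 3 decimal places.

Stat1/Hprt (normoxia) = 47724 / 7247 = 6.5853
Stat1/Hprt (hypoxia) = 10450 / 3647 = 2.8654
Fold change = 2.8654 / 6.5853 = 0.4351

0.435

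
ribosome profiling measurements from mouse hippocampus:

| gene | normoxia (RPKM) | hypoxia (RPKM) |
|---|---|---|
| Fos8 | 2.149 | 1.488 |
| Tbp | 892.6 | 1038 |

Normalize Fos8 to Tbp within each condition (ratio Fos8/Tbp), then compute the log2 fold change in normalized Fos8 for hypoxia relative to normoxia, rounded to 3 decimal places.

Fos8/Tbp (normoxia) = 2.149 / 892.6 = 0.0024076
Fos8/Tbp (hypoxia) = 1.488 / 1038 = 0.0014335
Fold change = 0.0014335 / 0.0024076 = 0.5954
log2(0.5954) = -0.7480

-0.748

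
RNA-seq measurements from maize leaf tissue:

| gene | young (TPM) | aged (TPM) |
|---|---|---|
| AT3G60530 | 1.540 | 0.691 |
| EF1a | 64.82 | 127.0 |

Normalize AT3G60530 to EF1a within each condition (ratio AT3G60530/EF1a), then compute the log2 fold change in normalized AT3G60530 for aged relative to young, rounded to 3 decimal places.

AT3G60530/EF1a (young) = 1.540 / 64.82 = 0.023758
AT3G60530/EF1a (aged) = 0.691 / 127.0 = 0.0054409
Fold change = 0.0054409 / 0.023758 = 0.2290
log2(0.2290) = -2.1265

-2.126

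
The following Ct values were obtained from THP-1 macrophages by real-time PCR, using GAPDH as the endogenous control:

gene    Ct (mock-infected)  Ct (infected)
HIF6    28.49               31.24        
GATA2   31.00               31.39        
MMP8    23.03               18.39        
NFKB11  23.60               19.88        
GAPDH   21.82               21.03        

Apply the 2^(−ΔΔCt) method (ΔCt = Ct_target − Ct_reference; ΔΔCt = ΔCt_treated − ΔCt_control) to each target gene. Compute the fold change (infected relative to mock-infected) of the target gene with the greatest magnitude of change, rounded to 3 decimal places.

14.420

HIF6: ΔΔCt = (31.24−21.03) − (28.49−21.82) = 10.21 − 6.67 = 3.54; fold change = 2^-3.54 = 0.086
GATA2: ΔΔCt = (31.39−21.03) − (31.00−21.82) = 10.36 − 9.18 = 1.18; fold change = 2^-1.18 = 0.441
MMP8: ΔΔCt = (18.39−21.03) − (23.03−21.82) = -2.64 − 1.21 = -3.85; fold change = 2^3.85 = 14.420
NFKB11: ΔΔCt = (19.88−21.03) − (23.60−21.82) = -1.15 − 1.78 = -2.93; fold change = 2^2.93 = 7.621
MMP8 has the largest |ΔΔCt| = 3.85.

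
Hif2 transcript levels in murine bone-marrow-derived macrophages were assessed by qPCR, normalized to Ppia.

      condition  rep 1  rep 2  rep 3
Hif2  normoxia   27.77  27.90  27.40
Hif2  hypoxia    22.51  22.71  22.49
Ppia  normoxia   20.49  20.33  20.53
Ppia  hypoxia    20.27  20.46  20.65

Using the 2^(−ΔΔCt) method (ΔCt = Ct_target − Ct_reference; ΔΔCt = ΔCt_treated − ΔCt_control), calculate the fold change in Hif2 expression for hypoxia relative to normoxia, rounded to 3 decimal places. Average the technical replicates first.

Mean Ct: Hif2 normoxia 27.690; Hif2 hypoxia 22.570; Ppia normoxia 20.450; Ppia hypoxia 20.460
ΔCt(normoxia) = 27.690 − 20.450 = 7.240
ΔCt(hypoxia) = 22.570 − 20.460 = 2.110
ΔΔCt = 2.110 − 7.240 = -5.130
Fold change = 2^(−(-5.130)) = 2^5.130 = 35.0174

35.017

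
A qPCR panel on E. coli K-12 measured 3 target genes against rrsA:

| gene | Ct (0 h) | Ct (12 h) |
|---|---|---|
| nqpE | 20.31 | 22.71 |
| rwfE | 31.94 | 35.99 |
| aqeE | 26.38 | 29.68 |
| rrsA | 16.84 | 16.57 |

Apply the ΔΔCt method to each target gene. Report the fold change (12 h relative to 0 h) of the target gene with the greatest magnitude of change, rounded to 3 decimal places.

nqpE: ΔΔCt = (22.71−16.57) − (20.31−16.84) = 6.14 − 3.47 = 2.67; fold change = 2^-2.67 = 0.157
rwfE: ΔΔCt = (35.99−16.57) − (31.94−16.84) = 19.42 − 15.10 = 4.32; fold change = 2^-4.32 = 0.050
aqeE: ΔΔCt = (29.68−16.57) − (26.38−16.84) = 13.11 − 9.54 = 3.57; fold change = 2^-3.57 = 0.084
rwfE has the largest |ΔΔCt| = 4.32.

0.050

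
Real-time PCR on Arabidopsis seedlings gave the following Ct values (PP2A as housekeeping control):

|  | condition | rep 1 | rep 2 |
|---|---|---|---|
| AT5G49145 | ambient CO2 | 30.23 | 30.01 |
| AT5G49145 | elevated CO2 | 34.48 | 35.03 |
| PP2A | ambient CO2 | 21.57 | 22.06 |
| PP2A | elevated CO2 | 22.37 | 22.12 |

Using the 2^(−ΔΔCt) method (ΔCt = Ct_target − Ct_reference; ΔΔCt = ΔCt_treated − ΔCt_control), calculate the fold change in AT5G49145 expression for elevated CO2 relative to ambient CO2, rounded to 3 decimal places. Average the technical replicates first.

0.054

Mean Ct: AT5G49145 ambient CO2 30.120; AT5G49145 elevated CO2 34.755; PP2A ambient CO2 21.815; PP2A elevated CO2 22.245
ΔCt(ambient CO2) = 30.120 − 21.815 = 8.305
ΔCt(elevated CO2) = 34.755 − 22.245 = 12.510
ΔΔCt = 12.510 − 8.305 = 4.205
Fold change = 2^(−4.205) = 0.0542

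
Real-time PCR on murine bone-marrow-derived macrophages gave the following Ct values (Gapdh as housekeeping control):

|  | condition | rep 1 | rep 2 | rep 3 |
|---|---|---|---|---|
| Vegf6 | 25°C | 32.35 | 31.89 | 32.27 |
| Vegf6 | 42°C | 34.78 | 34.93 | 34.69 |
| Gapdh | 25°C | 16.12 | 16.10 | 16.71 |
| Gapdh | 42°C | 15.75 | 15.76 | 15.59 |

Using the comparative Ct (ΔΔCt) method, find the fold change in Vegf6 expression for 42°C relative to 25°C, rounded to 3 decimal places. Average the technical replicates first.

Mean Ct: Vegf6 25°C 32.170; Vegf6 42°C 34.800; Gapdh 25°C 16.310; Gapdh 42°C 15.700
ΔCt(25°C) = 32.170 − 16.310 = 15.860
ΔCt(42°C) = 34.800 − 15.700 = 19.100
ΔΔCt = 19.100 − 15.860 = 3.240
Fold change = 2^(−3.240) = 0.1058

0.106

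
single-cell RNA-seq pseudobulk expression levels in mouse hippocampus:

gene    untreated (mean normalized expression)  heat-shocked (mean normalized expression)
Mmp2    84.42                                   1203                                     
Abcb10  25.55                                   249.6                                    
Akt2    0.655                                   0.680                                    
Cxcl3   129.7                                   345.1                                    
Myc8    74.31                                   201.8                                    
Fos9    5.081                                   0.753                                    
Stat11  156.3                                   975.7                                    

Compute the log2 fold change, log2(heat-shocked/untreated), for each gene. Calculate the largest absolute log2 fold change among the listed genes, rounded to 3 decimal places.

log2(1203/84.42) = 3.833  (Mmp2)
log2(249.6/25.55) = 3.288  (Abcb10)
log2(0.680/0.655) = 0.054  (Akt2)
log2(345.1/129.7) = 1.412  (Cxcl3)
log2(201.8/74.31) = 1.441  (Myc8)
log2(0.753/5.081) = -2.754  (Fos9)
log2(975.7/156.3) = 2.642  (Stat11)
The largest magnitude belongs to Mmp2.

3.833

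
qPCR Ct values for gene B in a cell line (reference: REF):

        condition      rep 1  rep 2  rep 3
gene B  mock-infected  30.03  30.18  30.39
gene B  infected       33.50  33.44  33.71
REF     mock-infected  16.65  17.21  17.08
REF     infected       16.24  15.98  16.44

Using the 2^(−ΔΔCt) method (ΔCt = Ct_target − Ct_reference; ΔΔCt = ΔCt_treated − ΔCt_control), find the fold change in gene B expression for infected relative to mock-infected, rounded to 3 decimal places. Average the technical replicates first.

0.058

Mean Ct: gene B mock-infected 30.200; gene B infected 33.550; REF mock-infected 16.980; REF infected 16.220
ΔCt(mock-infected) = 30.200 − 16.980 = 13.220
ΔCt(infected) = 33.550 − 16.220 = 17.330
ΔΔCt = 17.330 − 13.220 = 4.110
Fold change = 2^(−4.110) = 0.0579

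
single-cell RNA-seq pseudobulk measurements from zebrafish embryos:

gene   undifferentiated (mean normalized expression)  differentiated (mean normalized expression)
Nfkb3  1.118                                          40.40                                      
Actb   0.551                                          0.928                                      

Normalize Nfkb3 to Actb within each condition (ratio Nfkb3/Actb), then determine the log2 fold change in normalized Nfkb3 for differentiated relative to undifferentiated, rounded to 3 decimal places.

Nfkb3/Actb (undifferentiated) = 1.118 / 0.551 = 2.029
Nfkb3/Actb (differentiated) = 40.40 / 0.928 = 43.534
Fold change = 43.534 / 2.029 = 21.4557
log2(21.4557) = 4.4233

4.423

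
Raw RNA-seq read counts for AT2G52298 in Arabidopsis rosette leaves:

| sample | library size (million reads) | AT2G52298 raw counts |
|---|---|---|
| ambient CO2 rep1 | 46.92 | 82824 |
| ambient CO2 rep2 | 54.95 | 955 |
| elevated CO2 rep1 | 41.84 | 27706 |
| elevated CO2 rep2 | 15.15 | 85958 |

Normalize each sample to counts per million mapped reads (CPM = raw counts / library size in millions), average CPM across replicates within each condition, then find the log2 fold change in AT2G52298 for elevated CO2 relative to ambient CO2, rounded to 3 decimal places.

1.830

CPM(ambient CO2 rep1) = 82824 / 46.92 = 1765.2174
CPM(ambient CO2 rep2) = 955 / 54.95 = 17.3794
CPM(elevated CO2 rep1) = 27706 / 41.84 = 662.1893
CPM(elevated CO2 rep2) = 85958 / 15.15 = 5673.7954
mean CPM(ambient CO2) = 891.2984; mean CPM(elevated CO2) = 3167.9923
Fold change = 3167.9923 / 891.2984 = 3.55436
log2(3.55436) = 1.8296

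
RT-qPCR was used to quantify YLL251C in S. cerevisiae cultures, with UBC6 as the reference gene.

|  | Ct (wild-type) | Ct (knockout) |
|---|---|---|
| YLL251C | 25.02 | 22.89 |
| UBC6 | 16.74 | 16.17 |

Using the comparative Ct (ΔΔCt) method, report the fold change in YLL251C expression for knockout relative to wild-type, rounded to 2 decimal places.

ΔCt(wild-type) = 25.020 − 16.740 = 8.280
ΔCt(knockout) = 22.890 − 16.170 = 6.720
ΔΔCt = 6.720 − 8.280 = -1.560
Fold change = 2^(−(-1.560)) = 2^1.560 = 2.949

2.95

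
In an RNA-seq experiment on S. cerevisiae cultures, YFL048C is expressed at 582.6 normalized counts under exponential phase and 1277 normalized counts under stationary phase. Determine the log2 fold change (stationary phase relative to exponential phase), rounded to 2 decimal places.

1.13

Fold change = 1277 / 582.6 = 2.1919
log2(2.1919) = 1.132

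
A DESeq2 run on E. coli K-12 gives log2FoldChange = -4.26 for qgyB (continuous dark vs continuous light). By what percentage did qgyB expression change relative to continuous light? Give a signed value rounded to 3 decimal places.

-94.781%

Fold change = 2^(-4.26) = 0.0522
Percent change = (FC − 1) × 100% = (0.0522 − 1) × 100 = -94.781%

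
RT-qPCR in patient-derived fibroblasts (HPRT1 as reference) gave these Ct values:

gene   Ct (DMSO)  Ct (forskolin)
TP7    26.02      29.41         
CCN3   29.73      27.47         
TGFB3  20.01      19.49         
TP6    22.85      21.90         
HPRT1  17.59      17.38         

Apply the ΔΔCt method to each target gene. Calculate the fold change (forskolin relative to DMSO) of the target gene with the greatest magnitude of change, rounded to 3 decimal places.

0.082

TP7: ΔΔCt = (29.41−17.38) − (26.02−17.59) = 12.03 − 8.43 = 3.60; fold change = 2^-3.60 = 0.082
CCN3: ΔΔCt = (27.47−17.38) − (29.73−17.59) = 10.09 − 12.14 = -2.05; fold change = 2^2.05 = 4.141
TGFB3: ΔΔCt = (19.49−17.38) − (20.01−17.59) = 2.11 − 2.42 = -0.31; fold change = 2^0.31 = 1.240
TP6: ΔΔCt = (21.90−17.38) − (22.85−17.59) = 4.52 − 5.26 = -0.74; fold change = 2^0.74 = 1.670
TP7 has the largest |ΔΔCt| = 3.60.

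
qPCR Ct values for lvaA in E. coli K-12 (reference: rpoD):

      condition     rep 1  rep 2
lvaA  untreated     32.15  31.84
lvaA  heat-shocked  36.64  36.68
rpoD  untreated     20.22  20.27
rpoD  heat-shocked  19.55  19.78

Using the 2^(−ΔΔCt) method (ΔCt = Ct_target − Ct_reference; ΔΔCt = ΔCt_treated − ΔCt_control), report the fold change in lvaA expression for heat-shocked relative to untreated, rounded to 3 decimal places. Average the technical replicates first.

Mean Ct: lvaA untreated 31.995; lvaA heat-shocked 36.660; rpoD untreated 20.245; rpoD heat-shocked 19.665
ΔCt(untreated) = 31.995 − 20.245 = 11.750
ΔCt(heat-shocked) = 36.660 − 19.665 = 16.995
ΔΔCt = 16.995 − 11.750 = 5.245
Fold change = 2^(−5.245) = 0.0264

0.026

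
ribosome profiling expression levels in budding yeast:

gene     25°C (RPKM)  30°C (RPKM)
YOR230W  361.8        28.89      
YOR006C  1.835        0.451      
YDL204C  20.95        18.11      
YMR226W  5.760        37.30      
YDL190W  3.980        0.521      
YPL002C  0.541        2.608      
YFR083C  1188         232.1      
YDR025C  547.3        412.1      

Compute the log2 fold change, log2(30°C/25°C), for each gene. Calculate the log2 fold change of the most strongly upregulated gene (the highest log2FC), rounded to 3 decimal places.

2.695

log2(28.89/361.8) = -3.647  (YOR230W)
log2(0.451/1.835) = -2.025  (YOR006C)
log2(18.11/20.95) = -0.210  (YDL204C)
log2(37.30/5.760) = 2.695  (YMR226W)
log2(0.521/3.980) = -2.933  (YDL190W)
log2(2.608/0.541) = 2.269  (YPL002C)
log2(232.1/1188) = -2.356  (YFR083C)
log2(412.1/547.3) = -0.409  (YDR025C)
YMR226W is most strongly upregulated.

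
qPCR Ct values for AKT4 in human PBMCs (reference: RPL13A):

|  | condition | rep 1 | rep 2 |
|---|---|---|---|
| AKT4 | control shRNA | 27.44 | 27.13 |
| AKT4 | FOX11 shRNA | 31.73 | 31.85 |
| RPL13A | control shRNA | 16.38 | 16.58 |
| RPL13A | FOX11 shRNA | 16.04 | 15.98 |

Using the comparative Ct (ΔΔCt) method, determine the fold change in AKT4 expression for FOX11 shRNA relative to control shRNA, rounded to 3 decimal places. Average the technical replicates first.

0.032

Mean Ct: AKT4 control shRNA 27.285; AKT4 FOX11 shRNA 31.790; RPL13A control shRNA 16.480; RPL13A FOX11 shRNA 16.010
ΔCt(control shRNA) = 27.285 − 16.480 = 10.805
ΔCt(FOX11 shRNA) = 31.790 − 16.010 = 15.780
ΔΔCt = 15.780 − 10.805 = 4.975
Fold change = 2^(−4.975) = 0.0318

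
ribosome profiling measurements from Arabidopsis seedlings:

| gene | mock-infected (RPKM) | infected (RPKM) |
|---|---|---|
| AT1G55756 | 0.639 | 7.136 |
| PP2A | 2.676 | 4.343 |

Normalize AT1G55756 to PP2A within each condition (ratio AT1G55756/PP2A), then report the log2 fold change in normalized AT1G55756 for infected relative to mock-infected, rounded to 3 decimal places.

AT1G55756/PP2A (mock-infected) = 0.639 / 2.676 = 0.23879
AT1G55756/PP2A (infected) = 7.136 / 4.343 = 1.6431
Fold change = 1.6431 / 0.23879 = 6.8810
log2(6.8810) = 2.7826

2.783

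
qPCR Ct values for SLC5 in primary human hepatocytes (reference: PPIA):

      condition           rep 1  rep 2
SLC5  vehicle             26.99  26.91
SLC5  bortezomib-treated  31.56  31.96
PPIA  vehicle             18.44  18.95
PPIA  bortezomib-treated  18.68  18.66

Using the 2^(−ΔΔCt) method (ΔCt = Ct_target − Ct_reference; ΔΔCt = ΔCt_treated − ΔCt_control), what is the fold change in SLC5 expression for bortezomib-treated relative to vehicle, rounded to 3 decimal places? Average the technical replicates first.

0.035

Mean Ct: SLC5 vehicle 26.950; SLC5 bortezomib-treated 31.760; PPIA vehicle 18.695; PPIA bortezomib-treated 18.670
ΔCt(vehicle) = 26.950 − 18.695 = 8.255
ΔCt(bortezomib-treated) = 31.760 − 18.670 = 13.090
ΔΔCt = 13.090 − 8.255 = 4.835
Fold change = 2^(−4.835) = 0.0350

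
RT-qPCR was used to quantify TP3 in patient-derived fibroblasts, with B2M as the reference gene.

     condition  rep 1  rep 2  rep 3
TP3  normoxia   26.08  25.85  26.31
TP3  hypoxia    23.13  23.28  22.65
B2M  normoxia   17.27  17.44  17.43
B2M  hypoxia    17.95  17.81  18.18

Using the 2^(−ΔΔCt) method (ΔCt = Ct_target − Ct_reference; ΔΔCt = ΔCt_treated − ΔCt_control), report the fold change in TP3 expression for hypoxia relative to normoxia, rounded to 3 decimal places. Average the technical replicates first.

12.641

Mean Ct: TP3 normoxia 26.080; TP3 hypoxia 23.020; B2M normoxia 17.380; B2M hypoxia 17.980
ΔCt(normoxia) = 26.080 − 17.380 = 8.700
ΔCt(hypoxia) = 23.020 − 17.980 = 5.040
ΔΔCt = 5.040 − 8.700 = -3.660
Fold change = 2^(−(-3.660)) = 2^3.660 = 12.6407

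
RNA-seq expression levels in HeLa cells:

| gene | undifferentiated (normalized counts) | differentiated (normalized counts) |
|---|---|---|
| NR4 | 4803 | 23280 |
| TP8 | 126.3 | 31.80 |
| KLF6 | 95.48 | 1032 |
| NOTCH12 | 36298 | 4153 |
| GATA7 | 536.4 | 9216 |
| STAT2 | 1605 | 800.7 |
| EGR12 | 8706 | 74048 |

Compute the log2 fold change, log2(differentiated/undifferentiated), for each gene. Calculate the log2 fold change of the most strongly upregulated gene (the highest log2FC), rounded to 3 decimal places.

log2(23280/4803) = 2.277  (NR4)
log2(31.80/126.3) = -1.990  (TP8)
log2(1032/95.48) = 3.434  (KLF6)
log2(4153/36298) = -3.128  (NOTCH12)
log2(9216/536.4) = 4.103  (GATA7)
log2(800.7/1605) = -1.003  (STAT2)
log2(74048/8706) = 3.088  (EGR12)
GATA7 is most strongly upregulated.

4.103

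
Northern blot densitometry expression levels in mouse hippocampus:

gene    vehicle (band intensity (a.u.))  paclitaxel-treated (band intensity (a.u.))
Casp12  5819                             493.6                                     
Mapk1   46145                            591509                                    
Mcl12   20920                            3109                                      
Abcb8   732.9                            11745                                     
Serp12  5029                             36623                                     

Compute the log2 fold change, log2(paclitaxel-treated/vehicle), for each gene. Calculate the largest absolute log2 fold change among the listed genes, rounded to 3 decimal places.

log2(493.6/5819) = -3.559  (Casp12)
log2(591509/46145) = 3.680  (Mapk1)
log2(3109/20920) = -2.750  (Mcl12)
log2(11745/732.9) = 4.002  (Abcb8)
log2(36623/5029) = 2.864  (Serp12)
The largest magnitude belongs to Abcb8.

4.002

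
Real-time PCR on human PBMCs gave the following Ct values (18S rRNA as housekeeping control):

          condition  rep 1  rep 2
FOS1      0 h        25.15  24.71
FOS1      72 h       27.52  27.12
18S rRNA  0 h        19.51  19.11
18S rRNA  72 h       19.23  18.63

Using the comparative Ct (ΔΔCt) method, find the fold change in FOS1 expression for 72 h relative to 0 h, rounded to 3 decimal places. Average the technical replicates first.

Mean Ct: FOS1 0 h 24.930; FOS1 72 h 27.320; 18S rRNA 0 h 19.310; 18S rRNA 72 h 18.930
ΔCt(0 h) = 24.930 − 19.310 = 5.620
ΔCt(72 h) = 27.320 − 18.930 = 8.390
ΔΔCt = 8.390 − 5.620 = 2.770
Fold change = 2^(−2.770) = 0.1466

0.147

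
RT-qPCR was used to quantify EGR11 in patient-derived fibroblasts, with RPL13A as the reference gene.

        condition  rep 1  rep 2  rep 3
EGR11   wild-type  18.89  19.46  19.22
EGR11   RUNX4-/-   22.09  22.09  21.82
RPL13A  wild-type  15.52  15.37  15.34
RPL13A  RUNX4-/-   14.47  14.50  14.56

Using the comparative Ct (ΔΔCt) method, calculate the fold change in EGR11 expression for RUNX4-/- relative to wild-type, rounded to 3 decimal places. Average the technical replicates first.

Mean Ct: EGR11 wild-type 19.190; EGR11 RUNX4-/- 22.000; RPL13A wild-type 15.410; RPL13A RUNX4-/- 14.510
ΔCt(wild-type) = 19.190 − 15.410 = 3.780
ΔCt(RUNX4-/-) = 22.000 − 14.510 = 7.490
ΔΔCt = 7.490 − 3.780 = 3.710
Fold change = 2^(−3.710) = 0.0764

0.076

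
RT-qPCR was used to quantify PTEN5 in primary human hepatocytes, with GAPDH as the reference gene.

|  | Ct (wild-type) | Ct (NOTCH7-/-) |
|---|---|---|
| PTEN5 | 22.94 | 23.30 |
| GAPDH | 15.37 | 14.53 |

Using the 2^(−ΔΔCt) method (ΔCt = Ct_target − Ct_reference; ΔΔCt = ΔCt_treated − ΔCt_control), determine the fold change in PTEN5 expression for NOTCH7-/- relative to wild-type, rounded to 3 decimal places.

ΔCt(wild-type) = 22.940 − 15.370 = 7.570
ΔCt(NOTCH7-/-) = 23.300 − 14.530 = 8.770
ΔΔCt = 8.770 − 7.570 = 1.200
Fold change = 2^(−1.200) = 0.4353

0.435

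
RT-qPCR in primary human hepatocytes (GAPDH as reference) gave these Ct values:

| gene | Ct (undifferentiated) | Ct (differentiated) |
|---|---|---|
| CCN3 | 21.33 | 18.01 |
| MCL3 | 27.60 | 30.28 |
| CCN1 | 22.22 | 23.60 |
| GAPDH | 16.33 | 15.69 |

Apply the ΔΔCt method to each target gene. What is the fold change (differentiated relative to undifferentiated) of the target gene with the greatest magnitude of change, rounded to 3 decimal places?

CCN3: ΔΔCt = (18.01−15.69) − (21.33−16.33) = 2.32 − 5.00 = -2.68; fold change = 2^2.68 = 6.409
MCL3: ΔΔCt = (30.28−15.69) − (27.60−16.33) = 14.59 − 11.27 = 3.32; fold change = 2^-3.32 = 0.100
CCN1: ΔΔCt = (23.60−15.69) − (22.22−16.33) = 7.91 − 5.89 = 2.02; fold change = 2^-2.02 = 0.247
MCL3 has the largest |ΔΔCt| = 3.32.

0.100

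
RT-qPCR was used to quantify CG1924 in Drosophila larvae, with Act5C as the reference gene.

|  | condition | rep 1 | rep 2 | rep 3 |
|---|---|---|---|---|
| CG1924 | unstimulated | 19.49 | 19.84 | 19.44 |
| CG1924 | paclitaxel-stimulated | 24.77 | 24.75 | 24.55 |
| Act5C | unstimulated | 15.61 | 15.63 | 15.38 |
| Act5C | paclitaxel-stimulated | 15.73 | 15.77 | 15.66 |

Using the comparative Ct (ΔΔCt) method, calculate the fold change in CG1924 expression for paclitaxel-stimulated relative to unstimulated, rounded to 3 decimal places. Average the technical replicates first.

0.033

Mean Ct: CG1924 unstimulated 19.590; CG1924 paclitaxel-stimulated 24.690; Act5C unstimulated 15.540; Act5C paclitaxel-stimulated 15.720
ΔCt(unstimulated) = 19.590 − 15.540 = 4.050
ΔCt(paclitaxel-stimulated) = 24.690 − 15.720 = 8.970
ΔΔCt = 8.970 − 4.050 = 4.920
Fold change = 2^(−4.920) = 0.0330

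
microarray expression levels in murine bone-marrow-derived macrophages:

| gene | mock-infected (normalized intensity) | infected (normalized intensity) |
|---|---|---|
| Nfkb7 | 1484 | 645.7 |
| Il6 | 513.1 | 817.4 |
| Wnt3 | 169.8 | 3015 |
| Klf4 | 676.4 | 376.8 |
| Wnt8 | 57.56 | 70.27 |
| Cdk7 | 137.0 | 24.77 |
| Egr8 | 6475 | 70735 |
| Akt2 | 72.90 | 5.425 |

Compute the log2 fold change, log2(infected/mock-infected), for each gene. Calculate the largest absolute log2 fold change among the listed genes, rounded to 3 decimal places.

4.150

log2(645.7/1484) = -1.201  (Nfkb7)
log2(817.4/513.1) = 0.672  (Il6)
log2(3015/169.8) = 4.150  (Wnt3)
log2(376.8/676.4) = -0.844  (Klf4)
log2(70.27/57.56) = 0.288  (Wnt8)
log2(24.77/137.0) = -2.468  (Cdk7)
log2(70735/6475) = 3.449  (Egr8)
log2(5.425/72.90) = -3.748  (Akt2)
The largest magnitude belongs to Wnt3.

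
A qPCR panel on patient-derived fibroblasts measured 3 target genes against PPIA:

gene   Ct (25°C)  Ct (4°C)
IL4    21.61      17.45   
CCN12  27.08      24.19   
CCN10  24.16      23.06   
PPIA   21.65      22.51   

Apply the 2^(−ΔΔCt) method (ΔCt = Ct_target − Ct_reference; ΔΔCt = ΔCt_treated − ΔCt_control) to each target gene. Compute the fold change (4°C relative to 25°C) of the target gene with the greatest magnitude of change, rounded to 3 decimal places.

IL4: ΔΔCt = (17.45−22.51) − (21.61−21.65) = -5.06 − (-0.04) = -5.02; fold change = 2^5.02 = 32.447
CCN12: ΔΔCt = (24.19−22.51) − (27.08−21.65) = 1.68 − 5.43 = -3.75; fold change = 2^3.75 = 13.454
CCN10: ΔΔCt = (23.06−22.51) − (24.16−21.65) = 0.55 − 2.51 = -1.96; fold change = 2^1.96 = 3.891
IL4 has the largest |ΔΔCt| = 5.02.

32.447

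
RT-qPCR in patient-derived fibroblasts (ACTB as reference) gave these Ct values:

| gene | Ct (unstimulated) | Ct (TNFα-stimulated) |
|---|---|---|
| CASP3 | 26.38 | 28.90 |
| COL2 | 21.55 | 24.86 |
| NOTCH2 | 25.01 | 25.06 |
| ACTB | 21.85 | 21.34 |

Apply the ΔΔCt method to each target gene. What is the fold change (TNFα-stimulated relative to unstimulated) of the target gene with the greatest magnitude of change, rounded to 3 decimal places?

CASP3: ΔΔCt = (28.90−21.34) − (26.38−21.85) = 7.56 − 4.53 = 3.03; fold change = 2^-3.03 = 0.122
COL2: ΔΔCt = (24.86−21.34) − (21.55−21.85) = 3.52 − (-0.30) = 3.82; fold change = 2^-3.82 = 0.071
NOTCH2: ΔΔCt = (25.06−21.34) − (25.01−21.85) = 3.72 − 3.16 = 0.56; fold change = 2^-0.56 = 0.678
COL2 has the largest |ΔΔCt| = 3.82.

0.071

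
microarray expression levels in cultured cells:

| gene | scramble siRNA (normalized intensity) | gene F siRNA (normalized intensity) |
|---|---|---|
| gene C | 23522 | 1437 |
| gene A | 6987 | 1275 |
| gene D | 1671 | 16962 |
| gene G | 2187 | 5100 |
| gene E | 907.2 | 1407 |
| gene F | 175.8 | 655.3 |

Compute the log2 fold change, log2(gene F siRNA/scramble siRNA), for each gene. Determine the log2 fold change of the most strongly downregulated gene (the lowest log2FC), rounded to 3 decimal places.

log2(1437/23522) = -4.033  (gene C)
log2(1275/6987) = -2.454  (gene A)
log2(16962/1671) = 3.344  (gene D)
log2(5100/2187) = 1.222  (gene G)
log2(1407/907.2) = 0.633  (gene E)
log2(655.3/175.8) = 1.898  (gene F)
gene C is most strongly downregulated.

-4.033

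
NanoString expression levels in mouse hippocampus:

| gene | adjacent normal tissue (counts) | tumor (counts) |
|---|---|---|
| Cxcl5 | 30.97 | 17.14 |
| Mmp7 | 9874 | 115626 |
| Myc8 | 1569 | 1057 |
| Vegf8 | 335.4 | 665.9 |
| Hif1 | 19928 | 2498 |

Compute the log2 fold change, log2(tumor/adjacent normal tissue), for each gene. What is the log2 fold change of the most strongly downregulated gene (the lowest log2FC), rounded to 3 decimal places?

-2.996

log2(17.14/30.97) = -0.854  (Cxcl5)
log2(115626/9874) = 3.550  (Mmp7)
log2(1057/1569) = -0.570  (Myc8)
log2(665.9/335.4) = 0.989  (Vegf8)
log2(2498/19928) = -2.996  (Hif1)
Hif1 is most strongly downregulated.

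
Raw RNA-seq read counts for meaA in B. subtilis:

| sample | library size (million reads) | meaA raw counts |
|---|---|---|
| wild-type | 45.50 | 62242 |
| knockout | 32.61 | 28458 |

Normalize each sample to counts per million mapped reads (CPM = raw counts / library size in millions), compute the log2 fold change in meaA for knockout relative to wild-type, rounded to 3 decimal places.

-0.649

CPM(wild-type) = 62242 / 45.50 = 1367.9560
CPM(knockout) = 28458 / 32.61 = 872.6771
Fold change = 872.6771 / 1367.9560 = 0.63794
log2(0.63794) = -0.6485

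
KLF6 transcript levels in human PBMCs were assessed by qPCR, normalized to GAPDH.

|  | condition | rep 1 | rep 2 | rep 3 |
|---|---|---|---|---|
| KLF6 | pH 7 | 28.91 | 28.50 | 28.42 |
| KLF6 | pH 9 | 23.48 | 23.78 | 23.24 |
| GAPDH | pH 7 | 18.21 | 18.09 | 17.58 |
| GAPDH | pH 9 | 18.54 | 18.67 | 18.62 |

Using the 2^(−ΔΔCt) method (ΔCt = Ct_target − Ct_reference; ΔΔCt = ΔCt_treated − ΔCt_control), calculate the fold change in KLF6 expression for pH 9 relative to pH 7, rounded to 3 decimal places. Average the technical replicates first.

54.192

Mean Ct: KLF6 pH 7 28.610; KLF6 pH 9 23.500; GAPDH pH 7 17.960; GAPDH pH 9 18.610
ΔCt(pH 7) = 28.610 − 17.960 = 10.650
ΔCt(pH 9) = 23.500 − 18.610 = 4.890
ΔΔCt = 4.890 − 10.650 = -5.760
Fold change = 2^(−(-5.760)) = 2^5.760 = 54.1917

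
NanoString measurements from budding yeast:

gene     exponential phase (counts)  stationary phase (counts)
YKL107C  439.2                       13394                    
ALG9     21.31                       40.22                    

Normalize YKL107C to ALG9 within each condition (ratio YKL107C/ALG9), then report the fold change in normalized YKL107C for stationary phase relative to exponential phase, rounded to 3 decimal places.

16.158

YKL107C/ALG9 (exponential phase) = 439.2 / 21.31 = 20.61
YKL107C/ALG9 (stationary phase) = 13394 / 40.22 = 333.02
Fold change = 333.02 / 20.61 = 16.1581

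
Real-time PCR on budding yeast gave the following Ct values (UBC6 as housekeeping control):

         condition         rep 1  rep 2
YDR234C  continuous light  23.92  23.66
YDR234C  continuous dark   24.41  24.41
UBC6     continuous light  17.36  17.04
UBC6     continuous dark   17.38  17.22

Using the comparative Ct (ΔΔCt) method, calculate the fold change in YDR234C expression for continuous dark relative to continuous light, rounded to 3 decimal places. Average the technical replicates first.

Mean Ct: YDR234C continuous light 23.790; YDR234C continuous dark 24.410; UBC6 continuous light 17.200; UBC6 continuous dark 17.300
ΔCt(continuous light) = 23.790 − 17.200 = 6.590
ΔCt(continuous dark) = 24.410 − 17.300 = 7.110
ΔΔCt = 7.110 − 6.590 = 0.520
Fold change = 2^(−0.520) = 0.6974

0.697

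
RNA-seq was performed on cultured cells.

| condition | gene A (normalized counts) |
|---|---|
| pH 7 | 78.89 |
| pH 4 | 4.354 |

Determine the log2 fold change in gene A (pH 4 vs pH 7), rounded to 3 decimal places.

Fold change = 4.354 / 78.89 = 0.0552
log2(0.0552) = -4.1794

-4.179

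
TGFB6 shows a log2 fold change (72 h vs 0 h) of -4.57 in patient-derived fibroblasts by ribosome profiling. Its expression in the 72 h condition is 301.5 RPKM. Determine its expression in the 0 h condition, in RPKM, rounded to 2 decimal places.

7161.34

Fold change = 2^(-4.57) = 0.0421
0 h expression = 301.5 / 0.0421 = 7161.34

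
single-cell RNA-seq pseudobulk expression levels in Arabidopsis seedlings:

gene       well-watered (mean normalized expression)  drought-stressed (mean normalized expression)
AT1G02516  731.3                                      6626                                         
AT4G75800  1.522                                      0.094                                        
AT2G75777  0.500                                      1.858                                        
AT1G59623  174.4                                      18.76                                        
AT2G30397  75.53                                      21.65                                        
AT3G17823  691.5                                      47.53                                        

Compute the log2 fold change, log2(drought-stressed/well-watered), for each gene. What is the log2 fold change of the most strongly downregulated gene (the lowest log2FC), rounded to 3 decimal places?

-4.017

log2(6626/731.3) = 3.180  (AT1G02516)
log2(0.094/1.522) = -4.017  (AT4G75800)
log2(1.858/0.500) = 1.894  (AT2G75777)
log2(18.76/174.4) = -3.217  (AT1G59623)
log2(21.65/75.53) = -1.803  (AT2G30397)
log2(47.53/691.5) = -3.863  (AT3G17823)
AT4G75800 is most strongly downregulated.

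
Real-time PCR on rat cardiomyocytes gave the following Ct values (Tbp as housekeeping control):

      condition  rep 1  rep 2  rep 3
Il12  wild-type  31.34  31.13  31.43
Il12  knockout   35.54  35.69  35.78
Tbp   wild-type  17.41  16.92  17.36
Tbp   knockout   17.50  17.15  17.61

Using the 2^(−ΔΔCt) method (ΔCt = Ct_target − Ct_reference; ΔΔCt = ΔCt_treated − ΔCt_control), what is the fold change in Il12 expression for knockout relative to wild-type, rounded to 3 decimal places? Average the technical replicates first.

Mean Ct: Il12 wild-type 31.300; Il12 knockout 35.670; Tbp wild-type 17.230; Tbp knockout 17.420
ΔCt(wild-type) = 31.300 − 17.230 = 14.070
ΔCt(knockout) = 35.670 − 17.420 = 18.250
ΔΔCt = 18.250 − 14.070 = 4.180
Fold change = 2^(−4.180) = 0.0552

0.055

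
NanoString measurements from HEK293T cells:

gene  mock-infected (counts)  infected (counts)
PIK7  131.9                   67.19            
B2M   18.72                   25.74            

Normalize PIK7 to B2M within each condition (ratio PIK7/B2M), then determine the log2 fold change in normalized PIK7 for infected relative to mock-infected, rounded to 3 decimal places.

-1.433

PIK7/B2M (mock-infected) = 131.9 / 18.72 = 7.0459
PIK7/B2M (infected) = 67.19 / 25.74 = 2.6103
Fold change = 2.6103 / 7.0459 = 0.3705
log2(0.3705) = -1.4326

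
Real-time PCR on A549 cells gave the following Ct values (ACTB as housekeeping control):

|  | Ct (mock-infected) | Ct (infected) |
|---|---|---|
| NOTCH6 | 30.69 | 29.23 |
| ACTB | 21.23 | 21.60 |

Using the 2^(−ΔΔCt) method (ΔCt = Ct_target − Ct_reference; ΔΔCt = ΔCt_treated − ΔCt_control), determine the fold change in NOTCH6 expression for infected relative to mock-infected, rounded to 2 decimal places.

ΔCt(mock-infected) = 30.690 − 21.230 = 9.460
ΔCt(infected) = 29.230 − 21.600 = 7.630
ΔΔCt = 7.630 − 9.460 = -1.830
Fold change = 2^(−(-1.830)) = 2^1.830 = 3.555

3.56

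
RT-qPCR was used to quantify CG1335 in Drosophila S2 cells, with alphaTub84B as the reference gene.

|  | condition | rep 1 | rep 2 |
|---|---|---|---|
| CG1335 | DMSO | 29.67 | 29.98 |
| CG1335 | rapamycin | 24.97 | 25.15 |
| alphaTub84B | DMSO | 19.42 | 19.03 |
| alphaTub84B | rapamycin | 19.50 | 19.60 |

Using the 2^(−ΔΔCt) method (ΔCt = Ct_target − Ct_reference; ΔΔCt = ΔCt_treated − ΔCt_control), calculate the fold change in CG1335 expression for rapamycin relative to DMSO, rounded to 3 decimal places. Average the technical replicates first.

34.060

Mean Ct: CG1335 DMSO 29.825; CG1335 rapamycin 25.060; alphaTub84B DMSO 19.225; alphaTub84B rapamycin 19.550
ΔCt(DMSO) = 29.825 − 19.225 = 10.600
ΔCt(rapamycin) = 25.060 − 19.550 = 5.510
ΔΔCt = 5.510 − 10.600 = -5.090
Fold change = 2^(−(-5.090)) = 2^5.090 = 34.0598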